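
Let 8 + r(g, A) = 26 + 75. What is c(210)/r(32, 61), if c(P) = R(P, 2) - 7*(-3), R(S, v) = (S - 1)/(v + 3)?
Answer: 314/465 ≈ 0.67527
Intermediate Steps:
R(S, v) = (-1 + S)/(3 + v)
r(g, A) = 93 (r(g, A) = -8 + (26 + 75) = -8 + 101 = 93)
c(P) = 104/5 + P/5 (c(P) = (-1 + P)/(3 + 2) - 7*(-3) = (-1 + P)/5 + 21 = (-1/5 + P/5) + 21 = 104/5 + P/5)
c(210)/r(32, 61) = (104/5 + (1/5)*210)/93 = (104/5 + 42)*(1/93) = (314/5)*(1/93) = 314/465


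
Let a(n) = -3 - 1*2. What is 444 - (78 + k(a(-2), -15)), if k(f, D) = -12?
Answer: 378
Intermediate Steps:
a(n) = -5 (a(n) = -3 - 2 = -5)
444 - (78 + k(a(-2), -15)) = 444 - (78 - 12) = 444 - 1*66 = 444 - 66 = 378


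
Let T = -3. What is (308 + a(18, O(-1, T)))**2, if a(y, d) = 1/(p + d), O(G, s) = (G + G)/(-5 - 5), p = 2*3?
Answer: 91259809/961 ≈ 94963.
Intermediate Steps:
p = 6
O(G, s) = -G/5 (O(G, s) = (2*G)/(-10) = (2*G)*(-1/10) = -G/5)
a(y, d) = 1/(6 + d)
(308 + a(18, O(-1, T)))**2 = (308 + 1/(6 - 1/5*(-1)))**2 = (308 + 1/(6 + 1/5))**2 = (308 + 1/(31/5))**2 = (308 + 5/31)**2 = (9553/31)**2 = 91259809/961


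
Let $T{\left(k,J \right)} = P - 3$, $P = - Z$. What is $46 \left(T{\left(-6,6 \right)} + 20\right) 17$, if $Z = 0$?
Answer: $13294$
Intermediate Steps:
$P = 0$ ($P = \left(-1\right) 0 = 0$)
$T{\left(k,J \right)} = -3$ ($T{\left(k,J \right)} = 0 - 3 = -3$)
$46 \left(T{\left(-6,6 \right)} + 20\right) 17 = 46 \left(-3 + 20\right) 17 = 46 \cdot 17 \cdot 17 = 782 \cdot 17 = 13294$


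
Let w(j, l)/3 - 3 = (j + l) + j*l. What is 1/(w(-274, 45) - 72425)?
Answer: -1/110093 ≈ -9.0832e-6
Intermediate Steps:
w(j, l) = 9 + 3*j + 3*l + 3*j*l (w(j, l) = 9 + 3*((j + l) + j*l) = 9 + 3*(j + l + j*l) = 9 + (3*j + 3*l + 3*j*l) = 9 + 3*j + 3*l + 3*j*l)
1/(w(-274, 45) - 72425) = 1/((9 + 3*(-274) + 3*45 + 3*(-274)*45) - 72425) = 1/((9 - 822 + 135 - 36990) - 72425) = 1/(-37668 - 72425) = 1/(-110093) = -1/110093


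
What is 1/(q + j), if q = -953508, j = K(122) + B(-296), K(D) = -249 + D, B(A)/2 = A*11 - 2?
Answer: -1/960151 ≈ -1.0415e-6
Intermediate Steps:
B(A) = -4 + 22*A (B(A) = 2*(A*11 - 2) = 2*(11*A - 2) = 2*(-2 + 11*A) = -4 + 22*A)
j = -6643 (j = (-249 + 122) + (-4 + 22*(-296)) = -127 + (-4 - 6512) = -127 - 6516 = -6643)
1/(q + j) = 1/(-953508 - 6643) = 1/(-960151) = -1/960151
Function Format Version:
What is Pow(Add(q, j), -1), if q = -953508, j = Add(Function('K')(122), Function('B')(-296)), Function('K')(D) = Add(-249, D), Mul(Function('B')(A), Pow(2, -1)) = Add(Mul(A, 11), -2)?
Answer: Rational(-1, 960151) ≈ -1.0415e-6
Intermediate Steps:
Function('B')(A) = Add(-4, Mul(22, A)) (Function('B')(A) = Mul(2, Add(Mul(A, 11), -2)) = Mul(2, Add(Mul(11, A), -2)) = Mul(2, Add(-2, Mul(11, A))) = Add(-4, Mul(22, A)))
j = -6643 (j = Add(Add(-249, 122), Add(-4, Mul(22, -296))) = Add(-127, Add(-4, -6512)) = Add(-127, -6516) = -6643)
Pow(Add(q, j), -1) = Pow(Add(-953508, -6643), -1) = Pow(-960151, -1) = Rational(-1, 960151)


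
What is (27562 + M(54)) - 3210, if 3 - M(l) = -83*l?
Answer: 28837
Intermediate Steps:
M(l) = 3 + 83*l (M(l) = 3 - (-83)*l = 3 + 83*l)
(27562 + M(54)) - 3210 = (27562 + (3 + 83*54)) - 3210 = (27562 + (3 + 4482)) - 3210 = (27562 + 4485) - 3210 = 32047 - 3210 = 28837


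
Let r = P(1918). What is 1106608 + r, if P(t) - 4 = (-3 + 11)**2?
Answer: 1106676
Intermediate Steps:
P(t) = 68 (P(t) = 4 + (-3 + 11)**2 = 4 + 8**2 = 4 + 64 = 68)
r = 68
1106608 + r = 1106608 + 68 = 1106676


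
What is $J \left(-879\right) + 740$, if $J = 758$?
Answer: $-665542$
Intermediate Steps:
$J \left(-879\right) + 740 = 758 \left(-879\right) + 740 = -666282 + 740 = -665542$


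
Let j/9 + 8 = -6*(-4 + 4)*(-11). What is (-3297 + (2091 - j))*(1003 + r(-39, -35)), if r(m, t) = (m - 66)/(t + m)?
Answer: -42143409/37 ≈ -1.1390e+6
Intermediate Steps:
j = -72 (j = -72 + 9*(-6*(-4 + 4)*(-11)) = -72 + 9*(-6*0*(-11)) = -72 + 9*(0*(-11)) = -72 + 9*0 = -72 + 0 = -72)
r(m, t) = (-66 + m)/(m + t)
(-3297 + (2091 - j))*(1003 + r(-39, -35)) = (-3297 + (2091 - 1*(-72)))*(1003 + (-66 - 39)/(-39 - 35)) = (-3297 + (2091 + 72))*(1003 - 105/(-74)) = (-3297 + 2163)*(1003 - 1/74*(-105)) = -1134*(1003 + 105/74) = -1134*74327/74 = -42143409/37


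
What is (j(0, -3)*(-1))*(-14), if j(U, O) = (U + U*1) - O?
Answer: 42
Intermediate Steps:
j(U, O) = -O + 2*U (j(U, O) = (U + U) - O = 2*U - O = -O + 2*U)
(j(0, -3)*(-1))*(-14) = ((-1*(-3) + 2*0)*(-1))*(-14) = ((3 + 0)*(-1))*(-14) = (3*(-1))*(-14) = -3*(-14) = 42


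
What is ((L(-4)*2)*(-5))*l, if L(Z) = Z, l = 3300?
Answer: 132000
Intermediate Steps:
((L(-4)*2)*(-5))*l = (-4*2*(-5))*3300 = -8*(-5)*3300 = 40*3300 = 132000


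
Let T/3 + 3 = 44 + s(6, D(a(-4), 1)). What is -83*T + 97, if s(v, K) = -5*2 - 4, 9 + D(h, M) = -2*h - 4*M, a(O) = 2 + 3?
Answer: -6626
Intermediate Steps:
a(O) = 5
D(h, M) = -9 - 4*M - 2*h (D(h, M) = -9 + (-2*h - 4*M) = -9 + (-4*M - 2*h) = -9 - 4*M - 2*h)
s(v, K) = -14 (s(v, K) = -10 - 4 = -14)
T = 81 (T = -9 + 3*(44 - 14) = -9 + 3*30 = -9 + 90 = 81)
-83*T + 97 = -83*81 + 97 = -6723 + 97 = -6626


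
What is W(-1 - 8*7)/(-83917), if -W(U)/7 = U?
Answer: -399/83917 ≈ -0.0047547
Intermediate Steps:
W(U) = -7*U
W(-1 - 8*7)/(-83917) = -7*(-1 - 8*7)/(-83917) = -7*(-1 - 56)*(-1/83917) = -7*(-57)*(-1/83917) = 399*(-1/83917) = -399/83917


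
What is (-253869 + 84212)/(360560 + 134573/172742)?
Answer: -29306889494/62283990093 ≈ -0.47054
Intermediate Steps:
(-253869 + 84212)/(360560 + 134573/172742) = -169657/(360560 + 134573*(1/172742)) = -169657/(360560 + 134573/172742) = -169657/62283990093/172742 = -169657*172742/62283990093 = -29306889494/62283990093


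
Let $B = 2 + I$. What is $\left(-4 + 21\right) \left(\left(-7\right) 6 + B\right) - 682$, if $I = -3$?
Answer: $-1413$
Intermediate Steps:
$B = -1$ ($B = 2 - 3 = -1$)
$\left(-4 + 21\right) \left(\left(-7\right) 6 + B\right) - 682 = \left(-4 + 21\right) \left(\left(-7\right) 6 - 1\right) - 682 = 17 \left(-42 - 1\right) - 682 = 17 \left(-43\right) - 682 = -731 - 682 = -1413$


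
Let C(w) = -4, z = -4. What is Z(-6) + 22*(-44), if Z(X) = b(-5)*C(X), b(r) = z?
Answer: -952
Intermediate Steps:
b(r) = -4
Z(X) = 16 (Z(X) = -4*(-4) = 16)
Z(-6) + 22*(-44) = 16 + 22*(-44) = 16 - 968 = -952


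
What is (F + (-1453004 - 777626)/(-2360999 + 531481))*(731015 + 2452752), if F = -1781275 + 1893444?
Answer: 326682248962626462/914759 ≈ 3.5712e+11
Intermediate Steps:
F = 112169
(F + (-1453004 - 777626)/(-2360999 + 531481))*(731015 + 2452752) = (112169 + (-1453004 - 777626)/(-2360999 + 531481))*(731015 + 2452752) = (112169 - 2230630/(-1829518))*3183767 = (112169 - 2230630*(-1/1829518))*3183767 = (112169 + 1115315/914759)*3183767 = (102608717586/914759)*3183767 = 326682248962626462/914759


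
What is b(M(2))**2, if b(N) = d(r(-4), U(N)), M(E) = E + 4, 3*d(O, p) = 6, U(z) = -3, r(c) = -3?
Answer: 4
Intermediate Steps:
d(O, p) = 2 (d(O, p) = (1/3)*6 = 2)
M(E) = 4 + E
b(N) = 2
b(M(2))**2 = 2**2 = 4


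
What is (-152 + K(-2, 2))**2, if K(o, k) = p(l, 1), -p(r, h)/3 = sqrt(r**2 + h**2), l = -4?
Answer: 23257 + 912*sqrt(17) ≈ 27017.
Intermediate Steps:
p(r, h) = -3*sqrt(h**2 + r**2) (p(r, h) = -3*sqrt(r**2 + h**2) = -3*sqrt(h**2 + r**2))
K(o, k) = -3*sqrt(17) (K(o, k) = -3*sqrt(1**2 + (-4)**2) = -3*sqrt(1 + 16) = -3*sqrt(17))
(-152 + K(-2, 2))**2 = (-152 - 3*sqrt(17))**2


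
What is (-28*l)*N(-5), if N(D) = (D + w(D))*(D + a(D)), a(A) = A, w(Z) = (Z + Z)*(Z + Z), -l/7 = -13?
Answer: 2420600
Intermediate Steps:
l = 91 (l = -7*(-13) = 91)
w(Z) = 4*Z² (w(Z) = (2*Z)*(2*Z) = 4*Z²)
N(D) = 2*D*(D + 4*D²) (N(D) = (D + 4*D²)*(D + D) = (D + 4*D²)*(2*D) = 2*D*(D + 4*D²))
(-28*l)*N(-5) = (-28*91)*((-5)²*(2 + 8*(-5))) = -63700*(2 - 40) = -63700*(-38) = -2548*(-950) = 2420600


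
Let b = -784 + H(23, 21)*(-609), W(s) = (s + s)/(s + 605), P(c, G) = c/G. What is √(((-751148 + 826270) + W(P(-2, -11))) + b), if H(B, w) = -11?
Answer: √3591207274641/6657 ≈ 284.67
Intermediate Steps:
W(s) = 2*s/(605 + s) (W(s) = (2*s)/(605 + s) = 2*s/(605 + s))
b = 5915 (b = -784 - 11*(-609) = -784 + 6699 = 5915)
√(((-751148 + 826270) + W(P(-2, -11))) + b) = √(((-751148 + 826270) + 2*(-2/(-11))/(605 - 2/(-11))) + 5915) = √((75122 + 2*(-2*(-1/11))/(605 - 2*(-1/11))) + 5915) = √((75122 + 2*(2/11)/(605 + 2/11)) + 5915) = √((75122 + 2*(2/11)/(6657/11)) + 5915) = √((75122 + 2*(2/11)*(11/6657)) + 5915) = √((75122 + 4/6657) + 5915) = √(500087158/6657 + 5915) = √(539463313/6657) = √3591207274641/6657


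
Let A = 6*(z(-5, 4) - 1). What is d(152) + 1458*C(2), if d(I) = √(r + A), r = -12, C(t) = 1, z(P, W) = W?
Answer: 1458 + √6 ≈ 1460.4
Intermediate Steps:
A = 18 (A = 6*(4 - 1) = 6*3 = 18)
d(I) = √6 (d(I) = √(-12 + 18) = √6)
d(152) + 1458*C(2) = √6 + 1458*1 = √6 + 1458 = 1458 + √6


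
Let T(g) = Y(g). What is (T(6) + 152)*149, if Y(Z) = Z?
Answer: 23542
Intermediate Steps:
T(g) = g
(T(6) + 152)*149 = (6 + 152)*149 = 158*149 = 23542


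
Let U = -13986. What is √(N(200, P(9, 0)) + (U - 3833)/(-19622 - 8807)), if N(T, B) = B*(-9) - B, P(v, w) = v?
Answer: I*√72232147339/28429 ≈ 9.4537*I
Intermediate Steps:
N(T, B) = -10*B (N(T, B) = -9*B - B = -10*B)
√(N(200, P(9, 0)) + (U - 3833)/(-19622 - 8807)) = √(-10*9 + (-13986 - 3833)/(-19622 - 8807)) = √(-90 - 17819/(-28429)) = √(-90 - 17819*(-1/28429)) = √(-90 + 17819/28429) = √(-2540791/28429) = I*√72232147339/28429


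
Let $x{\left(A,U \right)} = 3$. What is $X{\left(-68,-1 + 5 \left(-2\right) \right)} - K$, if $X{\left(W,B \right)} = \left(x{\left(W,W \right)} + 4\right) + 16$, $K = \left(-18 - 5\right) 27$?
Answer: $644$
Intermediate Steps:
$K = -621$ ($K = \left(-23\right) 27 = -621$)
$X{\left(W,B \right)} = 23$ ($X{\left(W,B \right)} = \left(3 + 4\right) + 16 = 7 + 16 = 23$)
$X{\left(-68,-1 + 5 \left(-2\right) \right)} - K = 23 - -621 = 23 + 621 = 644$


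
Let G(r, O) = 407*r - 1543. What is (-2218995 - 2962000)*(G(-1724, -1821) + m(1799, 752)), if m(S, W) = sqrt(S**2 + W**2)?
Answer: 3643332674945 - 5180995*sqrt(3801905) ≈ 3.6332e+12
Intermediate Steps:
G(r, O) = -1543 + 407*r
(-2218995 - 2962000)*(G(-1724, -1821) + m(1799, 752)) = (-2218995 - 2962000)*((-1543 + 407*(-1724)) + sqrt(1799**2 + 752**2)) = -5180995*((-1543 - 701668) + sqrt(3236401 + 565504)) = -5180995*(-703211 + sqrt(3801905)) = 3643332674945 - 5180995*sqrt(3801905)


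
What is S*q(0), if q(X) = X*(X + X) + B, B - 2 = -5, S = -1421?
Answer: 4263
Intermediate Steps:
B = -3 (B = 2 - 5 = -3)
q(X) = -3 + 2*X² (q(X) = X*(X + X) - 3 = X*(2*X) - 3 = 2*X² - 3 = -3 + 2*X²)
S*q(0) = -1421*(-3 + 2*0²) = -1421*(-3 + 2*0) = -1421*(-3 + 0) = -1421*(-3) = 4263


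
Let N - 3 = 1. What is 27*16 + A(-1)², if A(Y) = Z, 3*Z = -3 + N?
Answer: 3889/9 ≈ 432.11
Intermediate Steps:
N = 4 (N = 3 + 1 = 4)
Z = ⅓ (Z = (-3 + 4)/3 = (⅓)*1 = ⅓ ≈ 0.33333)
A(Y) = ⅓
27*16 + A(-1)² = 27*16 + (⅓)² = 432 + ⅑ = 3889/9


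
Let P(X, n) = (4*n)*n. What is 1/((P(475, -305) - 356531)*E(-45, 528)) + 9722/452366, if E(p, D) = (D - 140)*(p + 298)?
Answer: 7429140977259/345678943118828 ≈ 0.021491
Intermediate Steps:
P(X, n) = 4*n²
E(p, D) = (-140 + D)*(298 + p)
1/((P(475, -305) - 356531)*E(-45, 528)) + 9722/452366 = 1/((4*(-305)² - 356531)*(-41720 - 140*(-45) + 298*528 + 528*(-45))) + 9722/452366 = 1/((4*93025 - 356531)*(-41720 + 6300 + 157344 - 23760)) + 9722*(1/452366) = 1/((372100 - 356531)*98164) + 4861/226183 = (1/98164)/15569 + 4861/226183 = (1/15569)*(1/98164) + 4861/226183 = 1/1528315316 + 4861/226183 = 7429140977259/345678943118828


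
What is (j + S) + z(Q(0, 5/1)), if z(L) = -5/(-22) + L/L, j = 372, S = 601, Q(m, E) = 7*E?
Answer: 21433/22 ≈ 974.23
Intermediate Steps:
z(L) = 27/22 (z(L) = -5*(-1/22) + 1 = 5/22 + 1 = 27/22)
(j + S) + z(Q(0, 5/1)) = (372 + 601) + 27/22 = 973 + 27/22 = 21433/22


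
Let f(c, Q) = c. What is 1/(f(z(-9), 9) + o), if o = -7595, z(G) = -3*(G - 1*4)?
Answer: -1/7556 ≈ -0.00013235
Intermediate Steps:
z(G) = 12 - 3*G (z(G) = -3*(G - 4) = -3*(-4 + G) = 12 - 3*G)
1/(f(z(-9), 9) + o) = 1/((12 - 3*(-9)) - 7595) = 1/((12 + 27) - 7595) = 1/(39 - 7595) = 1/(-7556) = -1/7556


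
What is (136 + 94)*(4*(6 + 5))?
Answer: 10120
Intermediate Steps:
(136 + 94)*(4*(6 + 5)) = 230*(4*11) = 230*44 = 10120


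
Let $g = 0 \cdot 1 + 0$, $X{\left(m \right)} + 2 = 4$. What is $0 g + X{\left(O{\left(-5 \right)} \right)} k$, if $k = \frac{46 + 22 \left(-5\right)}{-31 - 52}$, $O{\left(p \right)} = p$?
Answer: $\frac{128}{83} \approx 1.5422$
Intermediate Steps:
$X{\left(m \right)} = 2$ ($X{\left(m \right)} = -2 + 4 = 2$)
$k = \frac{64}{83}$ ($k = \frac{46 - 110}{-83} = \left(-64\right) \left(- \frac{1}{83}\right) = \frac{64}{83} \approx 0.77108$)
$g = 0$ ($g = 0 + 0 = 0$)
$0 g + X{\left(O{\left(-5 \right)} \right)} k = 0 \cdot 0 + 2 \cdot \frac{64}{83} = 0 + \frac{128}{83} = \frac{128}{83}$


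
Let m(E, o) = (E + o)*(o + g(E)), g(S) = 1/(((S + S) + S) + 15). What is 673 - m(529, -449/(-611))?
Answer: 84741518327/299030121 ≈ 283.39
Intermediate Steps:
g(S) = 1/(15 + 3*S) (g(S) = 1/((2*S + S) + 15) = 1/(3*S + 15) = 1/(15 + 3*S))
m(E, o) = (E + o)*(o + 1/(3*(5 + E)))
673 - m(529, -449/(-611)) = 673 - (529 - 449/(-611) + 3*(-449/(-611))*(5 + 529)*(529 - 449/(-611)))/(3*(5 + 529)) = 673 - (529 - 449*(-1/611) + 3*(-449*(-1/611))*534*(529 - 449*(-1/611)))/(3*534) = 673 - (529 + 449/611 + 3*(449/611)*534*(529 + 449/611))/(3*534) = 673 - (529 + 449/611 + 3*(449/611)*534*(323668/611))/(3*534) = 673 - (529 + 449/611 + 232813745064/373321)/(3*534) = 673 - 233011506212/(3*534*373321) = 673 - 1*116505753106/299030121 = 673 - 116505753106/299030121 = 84741518327/299030121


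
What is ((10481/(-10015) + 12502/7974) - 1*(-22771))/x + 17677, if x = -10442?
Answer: 7369463277483697/416947023810 ≈ 17675.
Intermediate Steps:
((10481/(-10015) + 12502/7974) - 1*(-22771))/x + 17677 = ((10481/(-10015) + 12502/7974) - 1*(-22771))/(-10442) + 17677 = ((10481*(-1/10015) + 12502*(1/7974)) + 22771)*(-1/10442) + 17677 = ((-10481/10015 + 6251/3987) + 22771)*(-1/10442) + 17677 = (20816018/39929805 + 22771)*(-1/10442) + 17677 = (909262405673/39929805)*(-1/10442) + 17677 = -909262405673/416947023810 + 17677 = 7369463277483697/416947023810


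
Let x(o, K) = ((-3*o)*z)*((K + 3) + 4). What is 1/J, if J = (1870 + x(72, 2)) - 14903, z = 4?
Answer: -1/20809 ≈ -4.8056e-5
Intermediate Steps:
x(o, K) = -12*o*(7 + K) (x(o, K) = (-3*o*4)*((K + 3) + 4) = (-12*o)*((3 + K) + 4) = (-12*o)*(7 + K) = -12*o*(7 + K))
J = -20809 (J = (1870 - 12*72*(7 + 2)) - 14903 = (1870 - 12*72*9) - 14903 = (1870 - 7776) - 14903 = -5906 - 14903 = -20809)
1/J = 1/(-20809) = -1/20809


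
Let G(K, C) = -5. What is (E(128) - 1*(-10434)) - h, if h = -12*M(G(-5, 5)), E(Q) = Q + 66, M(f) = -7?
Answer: 10544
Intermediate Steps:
E(Q) = 66 + Q
h = 84 (h = -12*(-7) = 84)
(E(128) - 1*(-10434)) - h = ((66 + 128) - 1*(-10434)) - 1*84 = (194 + 10434) - 84 = 10628 - 84 = 10544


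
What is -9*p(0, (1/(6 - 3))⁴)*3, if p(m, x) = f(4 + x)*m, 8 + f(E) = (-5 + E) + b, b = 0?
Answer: 0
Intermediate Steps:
f(E) = -13 + E (f(E) = -8 + ((-5 + E) + 0) = -8 + (-5 + E) = -13 + E)
p(m, x) = m*(-9 + x) (p(m, x) = (-13 + (4 + x))*m = (-9 + x)*m = m*(-9 + x))
-9*p(0, (1/(6 - 3))⁴)*3 = -0*(-9 + (1/(6 - 3))⁴)*3 = -0*(-9 + (1/3)⁴)*3 = -0*(-9 + (⅓)⁴)*3 = -0*(-9 + 1/81)*3 = -0*(-728)/81*3 = -9*0*3 = 0*3 = 0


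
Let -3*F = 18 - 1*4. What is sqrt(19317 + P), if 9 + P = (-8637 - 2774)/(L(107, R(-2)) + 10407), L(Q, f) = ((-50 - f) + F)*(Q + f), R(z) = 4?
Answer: sqrt(292877704855)/3895 ≈ 138.94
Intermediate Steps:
F = -14/3 (F = -(18 - 1*4)/3 = -(18 - 4)/3 = -1/3*14 = -14/3 ≈ -4.6667)
L(Q, f) = (-164/3 - f)*(Q + f) (L(Q, f) = ((-50 - f) - 14/3)*(Q + f) = (-164/3 - f)*(Q + f))
P = -46466/3895 (P = -9 + (-8637 - 2774)/((-1*4**2 - 164/3*107 - 164/3*4 - 1*107*4) + 10407) = -9 - 11411/((-1*16 - 17548/3 - 656/3 - 428) + 10407) = -9 - 11411/((-16 - 17548/3 - 656/3 - 428) + 10407) = -9 - 11411/(-6512 + 10407) = -9 - 11411/3895 = -46466/3895 ≈ -11.930)
sqrt(19317 + P) = sqrt(19317 - 46466/3895) = sqrt(75193249/3895) = sqrt(292877704855)/3895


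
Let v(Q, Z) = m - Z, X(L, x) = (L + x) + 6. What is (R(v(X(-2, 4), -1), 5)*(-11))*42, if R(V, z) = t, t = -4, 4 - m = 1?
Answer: 1848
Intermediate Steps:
m = 3 (m = 4 - 1*1 = 4 - 1 = 3)
X(L, x) = 6 + L + x
v(Q, Z) = 3 - Z
R(V, z) = -4
(R(v(X(-2, 4), -1), 5)*(-11))*42 = -4*(-11)*42 = 44*42 = 1848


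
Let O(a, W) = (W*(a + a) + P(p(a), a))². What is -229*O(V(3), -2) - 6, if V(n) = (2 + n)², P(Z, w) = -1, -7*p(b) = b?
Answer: -2336035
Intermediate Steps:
p(b) = -b/7
O(a, W) = (-1 + 2*W*a)² (O(a, W) = (W*(a + a) - 1)² = (W*(2*a) - 1)² = (2*W*a - 1)² = (-1 + 2*W*a)²)
-229*O(V(3), -2) - 6 = -229*(-1 + 2*(-2)*(2 + 3)²)² - 6 = -229*(-1 + 2*(-2)*5²)² - 6 = -229*(-1 + 2*(-2)*25)² - 6 = -229*(-1 - 100)² - 6 = -229*(-101)² - 6 = -229*10201 - 6 = -2336029 - 6 = -2336035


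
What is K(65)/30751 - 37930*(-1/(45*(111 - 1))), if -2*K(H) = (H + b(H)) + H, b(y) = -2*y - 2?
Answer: 116639038/15221745 ≈ 7.6627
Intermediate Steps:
b(y) = -2 - 2*y
K(H) = 1 (K(H) = -((H + (-2 - 2*H)) + H)/2 = -((-2 - H) + H)/2 = -1/2*(-2) = 1)
K(65)/30751 - 37930*(-1/(45*(111 - 1))) = 1/30751 - 37930*(-1/(45*(111 - 1))) = 1*(1/30751) - 37930/((-45*110)) = 1/30751 - 37930/(-4950) = 1/30751 - 37930*(-1/4950) = 1/30751 + 3793/495 = 116639038/15221745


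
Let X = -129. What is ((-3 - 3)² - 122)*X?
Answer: 11094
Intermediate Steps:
((-3 - 3)² - 122)*X = ((-3 - 3)² - 122)*(-129) = ((-6)² - 122)*(-129) = (36 - 122)*(-129) = -86*(-129) = 11094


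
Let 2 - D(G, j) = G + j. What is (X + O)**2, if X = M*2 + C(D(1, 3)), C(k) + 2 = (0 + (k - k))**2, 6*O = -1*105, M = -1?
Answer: 1849/4 ≈ 462.25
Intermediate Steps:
D(G, j) = 2 - G - j (D(G, j) = 2 - (G + j) = 2 + (-G - j) = 2 - G - j)
O = -35/2 (O = (-1*105)/6 = (1/6)*(-105) = -35/2 ≈ -17.500)
C(k) = -2 (C(k) = -2 + (0 + (k - k))**2 = -2 + (0 + 0)**2 = -2 + 0**2 = -2 + 0 = -2)
X = -4 (X = -1*2 - 2 = -2 - 2 = -4)
(X + O)**2 = (-4 - 35/2)**2 = (-43/2)**2 = 1849/4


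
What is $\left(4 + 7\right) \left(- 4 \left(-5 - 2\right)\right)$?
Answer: $308$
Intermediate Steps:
$\left(4 + 7\right) \left(- 4 \left(-5 - 2\right)\right) = 11 \left(\left(-4\right) \left(-7\right)\right) = 11 \cdot 28 = 308$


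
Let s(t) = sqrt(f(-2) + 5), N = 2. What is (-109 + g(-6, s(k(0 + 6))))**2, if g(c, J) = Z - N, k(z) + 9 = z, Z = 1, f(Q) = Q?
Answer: 12100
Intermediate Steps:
k(z) = -9 + z
s(t) = sqrt(3) (s(t) = sqrt(-2 + 5) = sqrt(3))
g(c, J) = -1 (g(c, J) = 1 - 1*2 = 1 - 2 = -1)
(-109 + g(-6, s(k(0 + 6))))**2 = (-109 - 1)**2 = (-110)**2 = 12100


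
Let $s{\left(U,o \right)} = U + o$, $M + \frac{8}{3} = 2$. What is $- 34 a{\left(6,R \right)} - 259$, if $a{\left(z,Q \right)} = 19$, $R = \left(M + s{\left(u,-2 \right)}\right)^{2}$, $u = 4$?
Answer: $-905$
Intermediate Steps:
$M = - \frac{2}{3}$ ($M = - \frac{8}{3} + 2 = - \frac{2}{3} \approx -0.66667$)
$R = \frac{16}{9}$ ($R = \left(- \frac{2}{3} + \left(4 - 2\right)\right)^{2} = \left(- \frac{2}{3} + 2\right)^{2} = \left(\frac{4}{3}\right)^{2} = \frac{16}{9} \approx 1.7778$)
$- 34 a{\left(6,R \right)} - 259 = \left(-34\right) 19 - 259 = -646 - 259 = -905$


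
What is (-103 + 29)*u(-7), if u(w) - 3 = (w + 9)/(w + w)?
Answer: -1480/7 ≈ -211.43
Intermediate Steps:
u(w) = 3 + (9 + w)/(2*w) (u(w) = 3 + (w + 9)/(w + w) = 3 + (9 + w)/((2*w)) = 3 + (9 + w)*(1/(2*w)) = 3 + (9 + w)/(2*w))
(-103 + 29)*u(-7) = (-103 + 29)*((1/2)*(9 + 7*(-7))/(-7)) = -37*(-1)*(9 - 49)/7 = -37*(-1)*(-40)/7 = -74*20/7 = -1480/7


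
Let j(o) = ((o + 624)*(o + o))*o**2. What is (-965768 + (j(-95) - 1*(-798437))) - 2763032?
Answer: -910033113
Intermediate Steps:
j(o) = 2*o**3*(624 + o) (j(o) = ((624 + o)*(2*o))*o**2 = (2*o*(624 + o))*o**2 = 2*o**3*(624 + o))
(-965768 + (j(-95) - 1*(-798437))) - 2763032 = (-965768 + (2*(-95)**3*(624 - 95) - 1*(-798437))) - 2763032 = (-965768 + (2*(-857375)*529 + 798437)) - 2763032 = (-965768 + (-907102750 + 798437)) - 2763032 = (-965768 - 906304313) - 2763032 = -907270081 - 2763032 = -910033113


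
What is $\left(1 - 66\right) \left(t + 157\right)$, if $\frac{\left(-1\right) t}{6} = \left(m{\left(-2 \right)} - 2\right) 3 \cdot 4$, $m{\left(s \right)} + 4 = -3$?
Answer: $-52325$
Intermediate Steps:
$m{\left(s \right)} = -7$ ($m{\left(s \right)} = -4 - 3 = -7$)
$t = 648$ ($t = - 6 \left(-7 - 2\right) 3 \cdot 4 = - 6 \left(\left(-9\right) 12\right) = \left(-6\right) \left(-108\right) = 648$)
$\left(1 - 66\right) \left(t + 157\right) = \left(1 - 66\right) \left(648 + 157\right) = \left(-65\right) 805 = -52325$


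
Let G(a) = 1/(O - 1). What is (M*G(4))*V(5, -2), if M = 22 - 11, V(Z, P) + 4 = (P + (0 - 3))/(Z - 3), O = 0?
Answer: 143/2 ≈ 71.500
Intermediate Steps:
G(a) = -1 (G(a) = 1/(0 - 1) = 1/(-1) = -1)
V(Z, P) = -4 + (-3 + P)/(-3 + Z) (V(Z, P) = -4 + (P + (0 - 3))/(Z - 3) = -4 + (P - 3)/(-3 + Z) = -4 + (-3 + P)/(-3 + Z))
M = 11
(M*G(4))*V(5, -2) = (11*(-1))*((9 - 2 - 4*5)/(-3 + 5)) = -11*(9 - 2 - 20)/2 = -11*(-13)/2 = -11*(-13/2) = 143/2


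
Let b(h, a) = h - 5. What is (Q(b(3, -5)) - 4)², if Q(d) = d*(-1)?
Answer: 4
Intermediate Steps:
b(h, a) = -5 + h
Q(d) = -d
(Q(b(3, -5)) - 4)² = (-(-5 + 3) - 4)² = (-1*(-2) - 4)² = (2 - 4)² = (-2)² = 4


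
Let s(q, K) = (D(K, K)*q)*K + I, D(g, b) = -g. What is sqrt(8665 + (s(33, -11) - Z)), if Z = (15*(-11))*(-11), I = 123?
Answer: 2*sqrt(745) ≈ 54.589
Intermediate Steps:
s(q, K) = 123 - q*K**2 (s(q, K) = ((-K)*q)*K + 123 = (-K*q)*K + 123 = -q*K**2 + 123 = 123 - q*K**2)
Z = 1815 (Z = -165*(-11) = 1815)
sqrt(8665 + (s(33, -11) - Z)) = sqrt(8665 + ((123 - 1*33*(-11)**2) - 1*1815)) = sqrt(8665 + ((123 - 1*33*121) - 1815)) = sqrt(8665 + ((123 - 3993) - 1815)) = sqrt(8665 + (-3870 - 1815)) = sqrt(8665 - 5685) = sqrt(2980) = 2*sqrt(745)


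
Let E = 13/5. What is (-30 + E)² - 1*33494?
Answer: -818581/25 ≈ -32743.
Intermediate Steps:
E = 13/5 (E = 13*(⅕) = 13/5 ≈ 2.6000)
(-30 + E)² - 1*33494 = (-30 + 13/5)² - 1*33494 = (-137/5)² - 33494 = 18769/25 - 33494 = -818581/25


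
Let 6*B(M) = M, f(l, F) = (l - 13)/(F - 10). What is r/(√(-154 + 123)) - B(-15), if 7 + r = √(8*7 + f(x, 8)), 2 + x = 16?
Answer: 5/2 + I*√31*(14 - √222)/62 ≈ 2.5 - 0.080792*I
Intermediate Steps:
x = 14 (x = -2 + 16 = 14)
f(l, F) = (-13 + l)/(-10 + F)
B(M) = M/6
r = -7 + √222/2 (r = -7 + √(8*7 + (-13 + 14)/(-10 + 8)) = -7 + √(56 + 1/(-2)) = -7 + √(56 - ½*1) = -7 + √(56 - ½) = -7 + √(111/2) = -7 + √222/2 ≈ 0.44983)
r/(√(-154 + 123)) - B(-15) = (-7 + √222/2)/(√(-154 + 123)) - (-15)/6 = (-7 + √222/2)/(√(-31)) - 1*(-5/2) = (-7 + √222/2)/((I*√31)) + 5/2 = (-7 + √222/2)*(-I*√31/31) + 5/2 = -I*√31*(-7 + √222/2)/31 + 5/2 = 5/2 - I*√31*(-7 + √222/2)/31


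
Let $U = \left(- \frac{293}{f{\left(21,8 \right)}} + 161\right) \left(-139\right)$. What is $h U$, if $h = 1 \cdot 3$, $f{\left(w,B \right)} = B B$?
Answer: $- \frac{4174587}{64} \approx -65228.0$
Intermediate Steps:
$f{\left(w,B \right)} = B^{2}$
$U = - \frac{1391529}{64}$ ($U = \left(- \frac{293}{8^{2}} + 161\right) \left(-139\right) = \left(- \frac{293}{64} + 161\right) \left(-139\right) = \frac{10011}{64} \left(-139\right) = - \frac{1391529}{64} \approx -21743.0$)
$h = 3$
$h U = 3 \left(- \frac{1391529}{64}\right) = - \frac{4174587}{64}$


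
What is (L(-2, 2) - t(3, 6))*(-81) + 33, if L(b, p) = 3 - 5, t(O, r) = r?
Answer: 681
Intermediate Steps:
L(b, p) = -2
(L(-2, 2) - t(3, 6))*(-81) + 33 = (-2 - 1*6)*(-81) + 33 = (-2 - 6)*(-81) + 33 = -8*(-81) + 33 = 648 + 33 = 681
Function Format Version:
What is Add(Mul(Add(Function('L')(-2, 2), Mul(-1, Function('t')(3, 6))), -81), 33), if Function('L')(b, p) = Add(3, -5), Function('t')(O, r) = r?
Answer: 681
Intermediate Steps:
Function('L')(b, p) = -2
Add(Mul(Add(Function('L')(-2, 2), Mul(-1, Function('t')(3, 6))), -81), 33) = Add(Mul(Add(-2, Mul(-1, 6)), -81), 33) = Add(Mul(Add(-2, -6), -81), 33) = Add(Mul(-8, -81), 33) = Add(648, 33) = 681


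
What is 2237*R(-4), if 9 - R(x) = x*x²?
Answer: 163301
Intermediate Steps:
R(x) = 9 - x³ (R(x) = 9 - x*x² = 9 - x³)
2237*R(-4) = 2237*(9 - 1*(-4)³) = 2237*(9 - 1*(-64)) = 2237*(9 + 64) = 2237*73 = 163301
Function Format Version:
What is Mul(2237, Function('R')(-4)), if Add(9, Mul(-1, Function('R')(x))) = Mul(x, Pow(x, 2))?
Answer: 163301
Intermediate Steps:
Function('R')(x) = Add(9, Mul(-1, Pow(x, 3))) (Function('R')(x) = Add(9, Mul(-1, Mul(x, Pow(x, 2)))) = Add(9, Mul(-1, Pow(x, 3))))
Mul(2237, Function('R')(-4)) = Mul(2237, Add(9, Mul(-1, Pow(-4, 3)))) = Mul(2237, Add(9, Mul(-1, -64))) = Mul(2237, Add(9, 64)) = Mul(2237, 73) = 163301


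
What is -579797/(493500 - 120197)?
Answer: -579797/373303 ≈ -1.5532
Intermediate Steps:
-579797/(493500 - 120197) = -579797/373303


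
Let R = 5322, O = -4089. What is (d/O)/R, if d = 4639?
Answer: -4639/21761658 ≈ -0.00021317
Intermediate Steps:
(d/O)/R = (4639/(-4089))/5322 = (4639*(-1/4089))*(1/5322) = -4639/4089*1/5322 = -4639/21761658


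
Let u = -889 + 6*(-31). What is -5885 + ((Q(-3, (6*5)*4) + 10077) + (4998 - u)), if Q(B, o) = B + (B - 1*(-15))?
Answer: 10274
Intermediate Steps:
u = -1075 (u = -889 - 186 = -1075)
Q(B, o) = 15 + 2*B (Q(B, o) = B + (B + 15) = B + (15 + B) = 15 + 2*B)
-5885 + ((Q(-3, (6*5)*4) + 10077) + (4998 - u)) = -5885 + (((15 + 2*(-3)) + 10077) + (4998 - 1*(-1075))) = -5885 + (((15 - 6) + 10077) + (4998 + 1075)) = -5885 + ((9 + 10077) + 6073) = -5885 + (10086 + 6073) = -5885 + 16159 = 10274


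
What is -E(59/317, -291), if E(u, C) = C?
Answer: 291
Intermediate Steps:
-E(59/317, -291) = -1*(-291) = 291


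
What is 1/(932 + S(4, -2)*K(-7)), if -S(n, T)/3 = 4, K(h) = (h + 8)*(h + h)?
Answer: 1/1100 ≈ 0.00090909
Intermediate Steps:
K(h) = 2*h*(8 + h) (K(h) = (8 + h)*(2*h) = 2*h*(8 + h))
S(n, T) = -12 (S(n, T) = -3*4 = -12)
1/(932 + S(4, -2)*K(-7)) = 1/(932 - 24*(-7)*(8 - 7)) = 1/(932 - 24*(-7)) = 1/(932 - 12*(-14)) = 1/(932 + 168) = 1/1100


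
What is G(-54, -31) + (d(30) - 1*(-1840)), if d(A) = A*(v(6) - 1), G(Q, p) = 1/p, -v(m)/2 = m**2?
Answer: -10851/31 ≈ -350.03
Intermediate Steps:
v(m) = -2*m**2
d(A) = -73*A (d(A) = A*(-2*6**2 - 1) = A*(-2*36 - 1) = A*(-72 - 1) = A*(-73) = -73*A)
G(-54, -31) + (d(30) - 1*(-1840)) = 1/(-31) + (-73*30 - 1*(-1840)) = -1/31 + (-2190 + 1840) = -1/31 - 350 = -10851/31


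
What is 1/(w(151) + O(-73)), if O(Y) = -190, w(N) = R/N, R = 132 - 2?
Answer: -151/28560 ≈ -0.0052871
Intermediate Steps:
R = 130
w(N) = 130/N
1/(w(151) + O(-73)) = 1/(130/151 - 190) = 1/(-28560/151) = -151/28560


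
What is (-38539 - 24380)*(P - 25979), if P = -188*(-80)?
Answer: 688270941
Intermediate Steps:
P = 15040
(-38539 - 24380)*(P - 25979) = (-38539 - 24380)*(15040 - 25979) = -62919*(-10939) = 688270941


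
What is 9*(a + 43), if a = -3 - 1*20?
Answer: 180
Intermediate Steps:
a = -23 (a = -3 - 20 = -23)
9*(a + 43) = 9*(-23 + 43) = 9*20 = 180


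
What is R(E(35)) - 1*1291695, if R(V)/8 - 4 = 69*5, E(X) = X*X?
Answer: -1288903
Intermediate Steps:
E(X) = X²
R(V) = 2792 (R(V) = 32 + 8*(69*5) = 32 + 8*345 = 32 + 2760 = 2792)
R(E(35)) - 1*1291695 = 2792 - 1*1291695 = 2792 - 1291695 = -1288903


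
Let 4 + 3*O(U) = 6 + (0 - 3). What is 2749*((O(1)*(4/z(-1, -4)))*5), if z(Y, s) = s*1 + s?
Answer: 13745/6 ≈ 2290.8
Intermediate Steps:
z(Y, s) = 2*s (z(Y, s) = s + s = 2*s)
O(U) = -1/3 (O(U) = -4/3 + (6 + (0 - 3))/3 = -4/3 + (6 - 3)/3 = -4/3 + (1/3)*3 = -4/3 + 1 = -1/3)
2749*((O(1)*(4/z(-1, -4)))*5) = 2749*(-4/(3*(2*(-4)))*5) = 2749*(-4/(3*(-8))*5) = 2749*(-4*(-1)/(3*8)*5) = 2749*(-1/3*(-1/2)*5) = 2749*((1/6)*5) = 2749*(5/6) = 13745/6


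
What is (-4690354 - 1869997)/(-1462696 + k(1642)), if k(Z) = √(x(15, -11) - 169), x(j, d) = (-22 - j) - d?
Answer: 9595799166296/2139479588611 + 6560351*I*√195/2139479588611 ≈ 4.4851 + 4.2819e-5*I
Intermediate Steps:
x(j, d) = -22 - d - j
k(Z) = I*√195 (k(Z) = √((-22 - 1*(-11) - 1*15) - 169) = √((-22 + 11 - 15) - 169) = √(-26 - 169) = √(-195) = I*√195)
(-4690354 - 1869997)/(-1462696 + k(1642)) = (-4690354 - 1869997)/(-1462696 + I*√195) = -6560351/(-1462696 + I*√195)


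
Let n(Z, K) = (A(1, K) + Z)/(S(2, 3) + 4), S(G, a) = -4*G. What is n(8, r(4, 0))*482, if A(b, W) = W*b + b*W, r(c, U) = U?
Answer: -964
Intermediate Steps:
A(b, W) = 2*W*b (A(b, W) = W*b + W*b = 2*W*b)
n(Z, K) = -K/2 - Z/4 (n(Z, K) = (2*K*1 + Z)/(-4*2 + 4) = (2*K + Z)/(-8 + 4) = (Z + 2*K)/(-4) = (Z + 2*K)*(-1/4) = -K/2 - Z/4)
n(8, r(4, 0))*482 = (-1/2*0 - 1/4*8)*482 = (0 - 2)*482 = -2*482 = -964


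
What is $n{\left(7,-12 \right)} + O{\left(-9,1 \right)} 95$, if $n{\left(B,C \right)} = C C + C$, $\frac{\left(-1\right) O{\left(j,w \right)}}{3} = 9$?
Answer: $-2433$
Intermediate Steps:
$O{\left(j,w \right)} = -27$ ($O{\left(j,w \right)} = \left(-3\right) 9 = -27$)
$n{\left(B,C \right)} = C + C^{2}$ ($n{\left(B,C \right)} = C^{2} + C = C + C^{2}$)
$n{\left(7,-12 \right)} + O{\left(-9,1 \right)} 95 = - 12 \left(1 - 12\right) - 2565 = \left(-12\right) \left(-11\right) - 2565 = 132 - 2565 = -2433$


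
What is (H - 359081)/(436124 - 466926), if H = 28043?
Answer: 165519/15401 ≈ 10.747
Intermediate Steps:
(H - 359081)/(436124 - 466926) = (28043 - 359081)/(436124 - 466926) = -331038/(-30802) = -331038*(-1/30802) = 165519/15401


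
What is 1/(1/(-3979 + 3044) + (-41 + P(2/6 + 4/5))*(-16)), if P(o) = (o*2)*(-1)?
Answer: 561/388361 ≈ 0.0014445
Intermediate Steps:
P(o) = -2*o (P(o) = (2*o)*(-1) = -2*o)
1/(1/(-3979 + 3044) + (-41 + P(2/6 + 4/5))*(-16)) = 1/(1/(-3979 + 3044) + (-41 - 2*(2/6 + 4/5))*(-16)) = 1/(1/(-935) + (-41 - 2*(2*(⅙) + 4*(⅕)))*(-16)) = 1/(-1/935 + (-41 - 2*(⅓ + ⅘))*(-16)) = 1/(-1/935 + (-41 - 2*17/15)*(-16)) = 1/(-1/935 + (-41 - 34/15)*(-16)) = 1/(-1/935 - 649/15*(-16)) = 1/(-1/935 + 10384/15) = 1/(388361/561) = 561/388361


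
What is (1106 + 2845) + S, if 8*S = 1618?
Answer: 16613/4 ≈ 4153.3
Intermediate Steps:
S = 809/4 (S = (⅛)*1618 = 809/4 ≈ 202.25)
(1106 + 2845) + S = (1106 + 2845) + 809/4 = 3951 + 809/4 = 16613/4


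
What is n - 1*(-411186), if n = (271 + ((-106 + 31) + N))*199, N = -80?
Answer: 434270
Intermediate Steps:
n = 23084 (n = (271 + ((-106 + 31) - 80))*199 = (271 + (-75 - 80))*199 = (271 - 155)*199 = 116*199 = 23084)
n - 1*(-411186) = 23084 - 1*(-411186) = 23084 + 411186 = 434270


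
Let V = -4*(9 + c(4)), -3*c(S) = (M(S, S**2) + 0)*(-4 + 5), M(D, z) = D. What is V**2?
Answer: 8464/9 ≈ 940.44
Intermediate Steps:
c(S) = -S/3 (c(S) = -(S + 0)*(-4 + 5)/3 = -S/3)
V = -92/3 (V = -4*(9 - 1/3*4) = -4*(9 - 4/3) = -4*23/3 = -92/3 ≈ -30.667)
V**2 = (-92/3)**2 = 8464/9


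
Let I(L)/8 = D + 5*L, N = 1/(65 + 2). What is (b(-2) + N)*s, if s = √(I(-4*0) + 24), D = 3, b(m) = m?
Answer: -532*√3/67 ≈ -13.753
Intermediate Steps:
N = 1/67 ≈ 0.014925
I(L) = 24 + 40*L (I(L) = 8*(3 + 5*L) = 24 + 40*L)
s = 4*√3 (s = √((24 + 40*(-4*0)) + 24) = √((24 + 40*0) + 24) = √((24 + 0) + 24) = √(24 + 24) = √48 = 4*√3 ≈ 6.9282)
(b(-2) + N)*s = (-2 + 1/67)*(4*√3) = -532*√3/67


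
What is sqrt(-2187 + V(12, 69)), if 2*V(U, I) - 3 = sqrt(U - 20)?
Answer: sqrt(-8742 + 4*I*sqrt(2))/2 ≈ 0.015125 + 46.749*I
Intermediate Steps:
V(U, I) = 3/2 + sqrt(-20 + U)/2 (V(U, I) = 3/2 + sqrt(U - 20)/2 = 3/2 + sqrt(-20 + U)/2)
sqrt(-2187 + V(12, 69)) = sqrt(-2187 + (3/2 + sqrt(-20 + 12)/2)) = sqrt(-2187 + (3/2 + sqrt(-8)/2)) = sqrt(-2187 + (3/2 + (2*I*sqrt(2))/2)) = sqrt(-2187 + (3/2 + I*sqrt(2))) = sqrt(-4371/2 + I*sqrt(2))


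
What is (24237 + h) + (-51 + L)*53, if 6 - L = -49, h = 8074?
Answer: 32523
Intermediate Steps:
L = 55 (L = 6 - 1*(-49) = 6 + 49 = 55)
(24237 + h) + (-51 + L)*53 = (24237 + 8074) + (-51 + 55)*53 = 32311 + 4*53 = 32311 + 212 = 32523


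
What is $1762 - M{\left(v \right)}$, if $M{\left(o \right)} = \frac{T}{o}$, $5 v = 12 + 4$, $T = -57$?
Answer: $\frac{28477}{16} \approx 1779.8$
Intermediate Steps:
$v = \frac{16}{5}$ ($v = \frac{12 + 4}{5} = \frac{1}{5} \cdot 16 = \frac{16}{5} \approx 3.2$)
$M{\left(o \right)} = - \frac{57}{o}$
$1762 - M{\left(v \right)} = 1762 - - \frac{57}{\frac{16}{5}} = 1762 - \left(-57\right) \frac{5}{16} = 1762 - - \frac{285}{16} = 1762 + \frac{285}{16} = \frac{28477}{16}$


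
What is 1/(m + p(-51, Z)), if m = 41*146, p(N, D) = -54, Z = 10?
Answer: 1/5932 ≈ 0.00016858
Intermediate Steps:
m = 5986
1/(m + p(-51, Z)) = 1/(5986 - 54) = 1/5932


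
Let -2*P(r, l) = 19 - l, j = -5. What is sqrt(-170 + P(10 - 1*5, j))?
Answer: I*sqrt(182) ≈ 13.491*I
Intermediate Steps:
P(r, l) = -19/2 + l/2 (P(r, l) = -(19 - l)/2 = -19/2 + l/2)
sqrt(-170 + P(10 - 1*5, j)) = sqrt(-170 + (-19/2 + (1/2)*(-5))) = sqrt(-170 + (-19/2 - 5/2)) = sqrt(-170 - 12) = sqrt(-182) = I*sqrt(182)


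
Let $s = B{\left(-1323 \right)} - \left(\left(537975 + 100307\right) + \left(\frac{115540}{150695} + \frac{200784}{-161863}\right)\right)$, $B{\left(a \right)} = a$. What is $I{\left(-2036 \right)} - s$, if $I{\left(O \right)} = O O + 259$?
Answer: $\frac{23343869390379348}{4878388957} \approx 4.7852 \cdot 10^{6}$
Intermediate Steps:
$I{\left(O \right)} = 259 + O^{2}$ ($I{\left(O \right)} = O^{2} + 259 = 259 + O^{2}$)
$s = - \frac{3120239657743213}{4878388957}$ ($s = -1323 - \left(\left(537975 + 100307\right) + \left(\frac{115540}{150695} + \frac{200784}{-161863}\right)\right) = -1323 - \left(638282 + \left(115540 \cdot \frac{1}{150695} + 200784 \left(- \frac{1}{161863}\right)\right)\right) = -1323 - \left(638282 + \left(\frac{23108}{30139} - \frac{200784}{161863}\right)\right) = -1323 - \left(638282 - \frac{2311098772}{4878388957}\right) = -1323 - \frac{3113785549153102}{4878388957} = - \frac{3120239657743213}{4878388957} \approx -6.396 \cdot 10^{5}$)
$I{\left(-2036 \right)} - s = \left(259 + \left(-2036\right)^{2}\right) - - \frac{3120239657743213}{4878388957} = \left(259 + 4145296\right) + \frac{3120239657743213}{4878388957} = 4145555 + \frac{3120239657743213}{4878388957} = \frac{23343869390379348}{4878388957}$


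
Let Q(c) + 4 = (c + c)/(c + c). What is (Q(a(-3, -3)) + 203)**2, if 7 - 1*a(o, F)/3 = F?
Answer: 40000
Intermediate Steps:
a(o, F) = 21 - 3*F
Q(c) = -3 (Q(c) = -4 + (c + c)/(c + c) = -4 + (2*c)/((2*c)) = -4 + (2*c)*(1/(2*c)) = -4 + 1 = -3)
(Q(a(-3, -3)) + 203)**2 = (-3 + 203)**2 = 200**2 = 40000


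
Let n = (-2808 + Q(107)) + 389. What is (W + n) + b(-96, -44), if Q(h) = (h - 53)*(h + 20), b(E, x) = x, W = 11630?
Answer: 16025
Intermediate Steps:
Q(h) = (-53 + h)*(20 + h)
n = 4439 (n = (-2808 + (-1060 + 107² - 33*107)) + 389 = (-2808 + (-1060 + 11449 - 3531)) + 389 = (-2808 + 6858) + 389 = 4050 + 389 = 4439)
(W + n) + b(-96, -44) = (11630 + 4439) - 44 = 16069 - 44 = 16025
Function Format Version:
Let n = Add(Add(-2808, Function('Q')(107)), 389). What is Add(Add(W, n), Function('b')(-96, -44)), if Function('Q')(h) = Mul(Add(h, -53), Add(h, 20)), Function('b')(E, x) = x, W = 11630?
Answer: 16025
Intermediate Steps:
Function('Q')(h) = Mul(Add(-53, h), Add(20, h))
n = 4439 (n = Add(Add(-2808, Add(-1060, Pow(107, 2), Mul(-33, 107))), 389) = Add(Add(-2808, Add(-1060, 11449, -3531)), 389) = Add(Add(-2808, 6858), 389) = Add(4050, 389) = 4439)
Add(Add(W, n), Function('b')(-96, -44)) = Add(Add(11630, 4439), -44) = Add(16069, -44) = 16025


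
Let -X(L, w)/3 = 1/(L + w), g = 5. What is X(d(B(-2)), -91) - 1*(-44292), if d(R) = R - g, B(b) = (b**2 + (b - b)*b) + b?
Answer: 4163451/94 ≈ 44292.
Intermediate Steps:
B(b) = b + b**2 (B(b) = (b**2 + 0*b) + b = (b**2 + 0) + b = b**2 + b = b + b**2)
d(R) = -5 + R (d(R) = R - 1*5 = R - 5 = -5 + R)
X(L, w) = -3/(L + w)
X(d(B(-2)), -91) - 1*(-44292) = -3/((-5 - 2*(1 - 2)) - 91) - 1*(-44292) = -3/((-5 - 2*(-1)) - 91) + 44292 = -3/((-5 + 2) - 91) + 44292 = -3/(-3 - 91) + 44292 = -3/(-94) + 44292 = -3*(-1/94) + 44292 = 3/94 + 44292 = 4163451/94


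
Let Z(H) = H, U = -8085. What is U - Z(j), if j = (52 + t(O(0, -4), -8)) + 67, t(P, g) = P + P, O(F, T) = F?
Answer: -8204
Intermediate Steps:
t(P, g) = 2*P
j = 119 (j = (52 + 2*0) + 67 = (52 + 0) + 67 = 52 + 67 = 119)
U - Z(j) = -8085 - 1*119 = -8085 - 119 = -8204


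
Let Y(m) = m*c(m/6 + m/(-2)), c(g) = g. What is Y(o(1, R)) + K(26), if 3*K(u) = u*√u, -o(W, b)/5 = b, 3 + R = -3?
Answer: -300 + 26*√26/3 ≈ -255.81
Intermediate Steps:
R = -6 (R = -3 - 3 = -6)
o(W, b) = -5*b
K(u) = u^(3/2)/3 (K(u) = (u*√u)/3 = u^(3/2)/3)
Y(m) = -m²/3 (Y(m) = m*(m/6 + m/(-2)) = m*(m*(⅙) + m*(-½)) = m*(m/6 - m/2) = m*(-m/3) = -m²/3)
Y(o(1, R)) + K(26) = -(-5*(-6))²/3 + 26^(3/2)/3 = -⅓*30² + (26*√26)/3 = -⅓*900 + 26*√26/3 = -300 + 26*√26/3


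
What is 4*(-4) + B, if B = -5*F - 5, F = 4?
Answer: -41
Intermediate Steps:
B = -25 (B = -5*4 - 5 = -20 - 5 = -25)
4*(-4) + B = 4*(-4) - 25 = -16 - 25 = -41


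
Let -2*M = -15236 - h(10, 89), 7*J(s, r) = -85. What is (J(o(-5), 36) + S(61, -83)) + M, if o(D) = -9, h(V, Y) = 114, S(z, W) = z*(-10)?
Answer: 49370/7 ≈ 7052.9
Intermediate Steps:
S(z, W) = -10*z
J(s, r) = -85/7 (J(s, r) = (⅐)*(-85) = -85/7)
M = 7675 (M = -(-15236 - 1*114)/2 = -(-15236 - 114)/2 = -½*(-15350) = 7675)
(J(o(-5), 36) + S(61, -83)) + M = (-85/7 - 10*61) + 7675 = (-85/7 - 610) + 7675 = -4355/7 + 7675 = 49370/7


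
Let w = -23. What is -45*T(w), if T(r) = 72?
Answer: -3240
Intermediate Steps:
-45*T(w) = -45*72 = -3240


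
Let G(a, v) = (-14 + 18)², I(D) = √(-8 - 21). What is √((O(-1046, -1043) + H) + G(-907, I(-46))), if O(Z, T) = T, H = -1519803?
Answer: I*√1520830 ≈ 1233.2*I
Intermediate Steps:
I(D) = I*√29 (I(D) = √(-29) = I*√29)
G(a, v) = 16 (G(a, v) = 4² = 16)
√((O(-1046, -1043) + H) + G(-907, I(-46))) = √((-1043 - 1519803) + 16) = √(-1520846 + 16) = √(-1520830) = I*√1520830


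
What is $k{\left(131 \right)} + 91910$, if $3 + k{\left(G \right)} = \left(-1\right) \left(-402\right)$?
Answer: $92309$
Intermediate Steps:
$k{\left(G \right)} = 399$ ($k{\left(G \right)} = -3 - -402 = -3 + 402 = 399$)
$k{\left(131 \right)} + 91910 = 399 + 91910 = 92309$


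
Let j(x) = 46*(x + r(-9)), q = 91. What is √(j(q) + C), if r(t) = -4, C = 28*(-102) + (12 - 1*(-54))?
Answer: 2*√303 ≈ 34.814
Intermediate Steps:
C = -2790 (C = -2856 + (12 + 54) = -2856 + 66 = -2790)
j(x) = -184 + 46*x (j(x) = 46*(x - 4) = 46*(-4 + x) = -184 + 46*x)
√(j(q) + C) = √((-184 + 46*91) - 2790) = √((-184 + 4186) - 2790) = √(4002 - 2790) = √1212 = 2*√303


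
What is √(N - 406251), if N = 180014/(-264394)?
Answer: I*√7099673390858438/132197 ≈ 637.38*I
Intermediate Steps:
N = -90007/132197 (N = 180014*(-1/264394) = -90007/132197 ≈ -0.68085)
√(N - 406251) = √(-90007/132197 - 406251) = √(-53705253454/132197) = I*√7099673390858438/132197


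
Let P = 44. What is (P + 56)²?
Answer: 10000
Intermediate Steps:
(P + 56)² = (44 + 56)² = 100² = 10000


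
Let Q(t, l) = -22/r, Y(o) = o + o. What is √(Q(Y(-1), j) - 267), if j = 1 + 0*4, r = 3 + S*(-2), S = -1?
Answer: I*√6785/5 ≈ 16.474*I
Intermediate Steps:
r = 5 (r = 3 - 1*(-2) = 3 + 2 = 5)
j = 1 (j = 1 + 0 = 1)
Y(o) = 2*o
Q(t, l) = -22/5
√(Q(Y(-1), j) - 267) = √(-22/5 - 267) = √(-1357/5) = I*√6785/5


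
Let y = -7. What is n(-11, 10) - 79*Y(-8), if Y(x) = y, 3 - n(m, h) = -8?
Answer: 564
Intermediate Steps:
n(m, h) = 11 (n(m, h) = 3 - 1*(-8) = 3 + 8 = 11)
Y(x) = -7
n(-11, 10) - 79*Y(-8) = 11 - 79*(-7) = 11 + 553 = 564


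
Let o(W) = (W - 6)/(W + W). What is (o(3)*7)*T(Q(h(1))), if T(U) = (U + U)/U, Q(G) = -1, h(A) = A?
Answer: -7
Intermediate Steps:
T(U) = 2 (T(U) = (2*U)/U = 2)
o(W) = (-6 + W)/(2*W) (o(W) = (-6 + W)/((2*W)) = (-6 + W)*(1/(2*W)) = (-6 + W)/(2*W))
(o(3)*7)*T(Q(h(1))) = (((½)*(-6 + 3)/3)*7)*2 = (((½)*(⅓)*(-3))*7)*2 = -½*7*2 = -7/2*2 = -7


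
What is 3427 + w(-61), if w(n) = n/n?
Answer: 3428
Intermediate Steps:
w(n) = 1
3427 + w(-61) = 3427 + 1 = 3428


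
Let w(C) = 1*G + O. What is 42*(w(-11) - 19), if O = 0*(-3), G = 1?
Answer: -756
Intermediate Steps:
O = 0
w(C) = 1 (w(C) = 1*1 + 0 = 1 + 0 = 1)
42*(w(-11) - 19) = 42*(1 - 19) = 42*(-18) = -756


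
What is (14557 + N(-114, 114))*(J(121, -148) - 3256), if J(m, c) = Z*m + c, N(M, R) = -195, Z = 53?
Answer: 43215258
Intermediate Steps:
J(m, c) = c + 53*m (J(m, c) = 53*m + c = c + 53*m)
(14557 + N(-114, 114))*(J(121, -148) - 3256) = (14557 - 195)*((-148 + 53*121) - 3256) = 14362*((-148 + 6413) - 3256) = 14362*(6265 - 3256) = 14362*3009 = 43215258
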